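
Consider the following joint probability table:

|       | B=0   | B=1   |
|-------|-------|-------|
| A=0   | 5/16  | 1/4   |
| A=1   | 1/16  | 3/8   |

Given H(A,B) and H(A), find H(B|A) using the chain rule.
From the chain rule: H(A,B) = H(A) + H(B|A)
Therefore: H(B|A) = H(A,B) - H(A)

H(A,B) = -[(5/16)·log₂(5/16) + (1/4)·log₂(1/4) + (1/16)·log₂(1/16) + (3/8)·log₂(3/8)]
  = 0.5244 + 0.5000 + 0.2500 + 0.5306
  = 1.8050 bits
Marginal P(A) (row sums):
  P(A=0) = 5/16 + 1/4 = 9/16
  P(A=1) = 1/16 + 3/8 = 7/16
H(A) = -[(9/16)·log₂(9/16) + (7/16)·log₂(7/16)]
  = 0.4669 + 0.5218
  = 0.9887 bits

H(B|A) = 1.8050 - 0.9887 = 0.8163 bits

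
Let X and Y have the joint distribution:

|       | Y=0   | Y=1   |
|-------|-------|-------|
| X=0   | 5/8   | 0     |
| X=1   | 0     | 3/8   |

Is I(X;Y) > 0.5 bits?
Marginal P(X) (row sums):
  P(X=0) = 5/8 + 0 = 5/8
  P(X=1) = 0 + 3/8 = 3/8
Marginal P(Y) (column sums):
  P(Y=0) = 5/8 + 0 = 5/8
  P(Y=1) = 0 + 3/8 = 3/8

H(X) = -[(5/8)·log₂(5/8) + (3/8)·log₂(3/8)]
  = 0.4238 + 0.5306
  = 0.9544 bits
H(Y) = -[(5/8)·log₂(5/8) + (3/8)·log₂(3/8)]
  = 0.4238 + 0.5306
  = 0.9544 bits
H(X,Y) = -[(5/8)·log₂(5/8) + (3/8)·log₂(3/8)]
  = 0.4238 + 0.5306
  = 0.9544 bits

I(X;Y) = H(X) + H(Y) - H(X,Y)
  = 0.9544 + 0.9544 - 0.9544
  = 0.9544 bits

Yes. I(X;Y) = 0.9544 bits, which is > 0.5 bits.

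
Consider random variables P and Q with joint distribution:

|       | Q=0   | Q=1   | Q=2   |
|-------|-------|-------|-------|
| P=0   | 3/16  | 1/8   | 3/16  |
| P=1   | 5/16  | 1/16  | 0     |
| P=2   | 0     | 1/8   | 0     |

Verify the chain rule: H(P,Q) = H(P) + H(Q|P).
Left side:
H(P,Q) = -[(3/16)·log₂(3/16) + (1/8)·log₂(1/8) + (3/16)·log₂(3/16) + (5/16)·log₂(5/16) + (1/16)·log₂(1/16) + (1/8)·log₂(1/8)]
  = 0.4528 + 0.3750 + 0.4528 + 0.5244 + 0.2500 + 0.3750
  = 2.4300 bits

Right side:
Marginal P(P) (row sums):
  P(P=0) = 3/16 + 1/8 + 3/16 = 1/2
  P(P=1) = 5/16 + 1/16 + 0 = 3/8
  P(P=2) = 0 + 1/8 + 0 = 1/8
H(P) = -[(1/2)·log₂(1/2) + (3/8)·log₂(3/8) + (1/8)·log₂(1/8)]
  = 0.5000 + 0.5306 + 0.3750
  = 1.4056 bits
H(Q|P) = -Σ P(P,Q)·log₂ P(Q|P), where P(Q|P) = P(P,Q) / P(P)
  (cells with P(P,Q) = 0 contribute 0)
  (P=0,Q=0): P(Q|P) = (3/16)/(1/2) = 3/8;  -(3/16)·log₂(3/8) = 0.2653
  (P=0,Q=1): P(Q|P) = (1/8)/(1/2) = 1/4;  -(1/8)·log₂(1/4) = 0.2500
  (P=0,Q=2): P(Q|P) = (3/16)/(1/2) = 3/8;  -(3/16)·log₂(3/8) = 0.2653
  (P=1,Q=0): P(Q|P) = (5/16)/(3/8) = 5/6;  -(5/16)·log₂(5/6) = 0.0822
  (P=1,Q=1): P(Q|P) = (1/16)/(3/8) = 1/6;  -(1/16)·log₂(1/6) = 0.1616
  (P=2,Q=1): P(Q|P) = (1/8)/(1/8) = 1;  -(1/8)·log₂(1) = 0.0000
H(Q|P) = 0.2653 + 0.2500 + 0.2653 + 0.0822 + 0.1616 + 0.0000
  = 1.0244 bits
H(P) + H(Q|P) = 1.4056 + 1.0244 = 2.4300 bits

Both sides equal 2.4300 bits, so the chain rule holds ✓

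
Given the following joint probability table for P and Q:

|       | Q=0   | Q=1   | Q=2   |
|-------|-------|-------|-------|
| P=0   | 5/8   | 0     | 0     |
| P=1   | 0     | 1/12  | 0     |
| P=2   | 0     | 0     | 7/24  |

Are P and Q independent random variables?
Marginal P(P) (row sums):
  P(P=0) = 5/8 + 0 + 0 = 5/8
  P(P=1) = 0 + 1/12 + 0 = 1/12
  P(P=2) = 0 + 0 + 7/24 = 7/24
Marginal P(Q) (column sums):
  P(Q=0) = 5/8 + 0 + 0 = 5/8
  P(Q=1) = 0 + 1/12 + 0 = 1/12
  P(Q=2) = 0 + 0 + 7/24 = 7/24

P and Q are independent iff P(P=i,Q=j) = P(P=i)·P(Q=j) for every cell.
  P(P=0)·P(Q=0) = 5/8 × 5/8 = 25/64, but P(P=0,Q=0) = 5/8 ✗

No, P and Q are not independent. Quantitatively, I(P;Q) > 0:

H(P) = -[(5/8)·log₂(5/8) + (1/12)·log₂(1/12) + (7/24)·log₂(7/24)]
  = 0.4238 + 0.2987 + 0.5185
  = 1.2410 bits
H(Q) = -[(5/8)·log₂(5/8) + (1/12)·log₂(1/12) + (7/24)·log₂(7/24)]
  = 0.4238 + 0.2987 + 0.5185
  = 1.2410 bits
H(P,Q) = -[(5/8)·log₂(5/8) + (1/12)·log₂(1/12) + (7/24)·log₂(7/24)]
  = 0.4238 + 0.2987 + 0.5185
  = 1.2410 bits
I(P;Q) = H(P) + H(Q) - H(P,Q) = 1.2410 + 1.2410 - 1.2410 = 1.2410 bits > 0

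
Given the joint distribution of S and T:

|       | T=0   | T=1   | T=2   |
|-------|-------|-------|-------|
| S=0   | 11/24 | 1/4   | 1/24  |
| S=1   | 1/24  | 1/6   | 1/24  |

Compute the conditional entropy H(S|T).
Marginal P(T) (column sums):
  P(T=0) = 11/24 + 1/24 = 1/2
  P(T=1) = 1/4 + 1/6 = 5/12
  P(T=2) = 1/24 + 1/24 = 1/12

H(S|T) = -Σ P(S,T)·log₂ P(S|T), where P(S|T) = P(S,T) / P(T)
  (S=0,T=0): P(S|T) = (11/24)/(1/2) = 11/12;  -(11/24)·log₂(11/12) = 0.0575
  (S=0,T=1): P(S|T) = (1/4)/(5/12) = 3/5;  -(1/4)·log₂(3/5) = 0.1842
  (S=0,T=2): P(S|T) = (1/24)/(1/12) = 1/2;  -(1/24)·log₂(1/2) = 0.0417
  (S=1,T=0): P(S|T) = (1/24)/(1/2) = 1/12;  -(1/24)·log₂(1/12) = 0.1494
  (S=1,T=1): P(S|T) = (1/6)/(5/12) = 2/5;  -(1/6)·log₂(2/5) = 0.2203
  (S=1,T=2): P(S|T) = (1/24)/(1/12) = 1/2;  -(1/24)·log₂(1/2) = 0.0417
H(S|T) = 0.0575 + 0.1842 + 0.0417 + 0.1494 + 0.2203 + 0.0417
  = 0.6948 bits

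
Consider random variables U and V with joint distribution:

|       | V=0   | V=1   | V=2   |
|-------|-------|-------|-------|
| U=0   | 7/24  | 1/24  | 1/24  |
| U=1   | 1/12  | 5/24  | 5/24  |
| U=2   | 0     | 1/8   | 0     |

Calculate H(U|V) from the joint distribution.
Marginal P(V) (column sums):
  P(V=0) = 7/24 + 1/12 + 0 = 3/8
  P(V=1) = 1/24 + 5/24 + 1/8 = 3/8
  P(V=2) = 1/24 + 5/24 + 0 = 1/4

H(U|V) = -Σ P(U,V)·log₂ P(U|V), where P(U|V) = P(U,V) / P(V)
  (cells with P(U,V) = 0 contribute 0)
  (U=0,V=0): P(U|V) = (7/24)/(3/8) = 7/9;  -(7/24)·log₂(7/9) = 0.1057
  (U=0,V=1): P(U|V) = (1/24)/(3/8) = 1/9;  -(1/24)·log₂(1/9) = 0.1321
  (U=0,V=2): P(U|V) = (1/24)/(1/4) = 1/6;  -(1/24)·log₂(1/6) = 0.1077
  (U=1,V=0): P(U|V) = (1/12)/(3/8) = 2/9;  -(1/12)·log₂(2/9) = 0.1808
  (U=1,V=1): P(U|V) = (5/24)/(3/8) = 5/9;  -(5/24)·log₂(5/9) = 0.1767
  (U=1,V=2): P(U|V) = (5/24)/(1/4) = 5/6;  -(5/24)·log₂(5/6) = 0.0548
  (U=2,V=1): P(U|V) = (1/8)/(3/8) = 1/3;  -(1/8)·log₂(1/3) = 0.1981
H(U|V) = 0.1057 + 0.1321 + 0.1077 + 0.1808 + 0.1767 + 0.0548 + 0.1981
  = 0.9559 bits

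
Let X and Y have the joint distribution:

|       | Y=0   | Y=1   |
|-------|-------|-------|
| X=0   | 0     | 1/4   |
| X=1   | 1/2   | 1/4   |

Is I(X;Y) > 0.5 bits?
Marginal P(X) (row sums):
  P(X=0) = 0 + 1/4 = 1/4
  P(X=1) = 1/2 + 1/4 = 3/4
Marginal P(Y) (column sums):
  P(Y=0) = 0 + 1/2 = 1/2
  P(Y=1) = 1/4 + 1/4 = 1/2

H(X) = -[(1/4)·log₂(1/4) + (3/4)·log₂(3/4)]
  = 0.5000 + 0.3113
  = 0.8113 bits
H(Y) = -[(1/2)·log₂(1/2) + (1/2)·log₂(1/2)]
  = 0.5000 + 0.5000
  = 1.0000 bits
H(X,Y) = -[(1/4)·log₂(1/4) + (1/2)·log₂(1/2) + (1/4)·log₂(1/4)]
  = 0.5000 + 0.5000 + 0.5000
  = 1.5000 bits

I(X;Y) = H(X) + H(Y) - H(X,Y)
  = 0.8113 + 1.0000 - 1.5000
  = 0.3113 bits

No. I(X;Y) = 0.3113 bits, which is ≤ 0.5 bits.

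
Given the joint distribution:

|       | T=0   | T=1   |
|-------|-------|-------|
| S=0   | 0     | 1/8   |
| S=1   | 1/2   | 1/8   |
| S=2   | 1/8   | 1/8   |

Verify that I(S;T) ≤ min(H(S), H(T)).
Marginal P(S) (row sums):
  P(S=0) = 0 + 1/8 = 1/8
  P(S=1) = 1/2 + 1/8 = 5/8
  P(S=2) = 1/8 + 1/8 = 1/4
Marginal P(T) (column sums):
  P(T=0) = 0 + 1/2 + 1/8 = 5/8
  P(T=1) = 1/8 + 1/8 + 1/8 = 3/8

H(S) = -[(1/8)·log₂(1/8) + (5/8)·log₂(5/8) + (1/4)·log₂(1/4)]
  = 0.3750 + 0.4238 + 0.5000
  = 1.2988 bits
H(T) = -[(5/8)·log₂(5/8) + (3/8)·log₂(3/8)]
  = 0.4238 + 0.5306
  = 0.9544 bits
H(S,T) = -[(1/8)·log₂(1/8) + (1/2)·log₂(1/2) + (1/8)·log₂(1/8) + (1/8)·log₂(1/8) + (1/8)·log₂(1/8)]
  = 0.3750 + 0.5000 + 0.3750 + 0.3750 + 0.3750
  = 2.0000 bits

I(S;T) = H(S) + H(T) - H(S,T)
  = 1.2988 + 0.9544 - 2.0000
  = 0.2532 bits

min(H(S), H(T)) = min(1.2988, 0.9544) = 0.9544 bits
Since 0.2532 ≤ 0.9544, the bound is satisfied ✓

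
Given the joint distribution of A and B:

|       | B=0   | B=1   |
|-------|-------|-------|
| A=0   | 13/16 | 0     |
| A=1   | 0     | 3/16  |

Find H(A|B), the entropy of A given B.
Marginal P(B) (column sums):
  P(B=0) = 13/16 + 0 = 13/16
  P(B=1) = 0 + 3/16 = 3/16

H(A|B) = -Σ P(A,B)·log₂ P(A|B), where P(A|B) = P(A,B) / P(B)
  (cells with P(A,B) = 0 contribute 0)
  (A=0,B=0): P(A|B) = (13/16)/(13/16) = 1;  -(13/16)·log₂(1) = 0.0000
  (A=1,B=1): P(A|B) = (3/16)/(3/16) = 1;  -(3/16)·log₂(1) = 0.0000
H(A|B) = 0.0000 + 0.0000
  = 0.0000 bits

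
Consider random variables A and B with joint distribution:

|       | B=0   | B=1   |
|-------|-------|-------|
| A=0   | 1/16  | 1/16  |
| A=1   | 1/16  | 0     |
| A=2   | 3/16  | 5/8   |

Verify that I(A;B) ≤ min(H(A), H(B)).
Marginal P(A) (row sums):
  P(A=0) = 1/16 + 1/16 = 1/8
  P(A=1) = 1/16 + 0 = 1/16
  P(A=2) = 3/16 + 5/8 = 13/16
Marginal P(B) (column sums):
  P(B=0) = 1/16 + 1/16 + 3/16 = 5/16
  P(B=1) = 1/16 + 0 + 5/8 = 11/16

H(A) = -[(1/8)·log₂(1/8) + (1/16)·log₂(1/16) + (13/16)·log₂(13/16)]
  = 0.3750 + 0.2500 + 0.2434
  = 0.8684 bits
H(B) = -[(5/16)·log₂(5/16) + (11/16)·log₂(11/16)]
  = 0.5244 + 0.3716
  = 0.8960 bits
H(A,B) = -[(1/16)·log₂(1/16) + (1/16)·log₂(1/16) + (1/16)·log₂(1/16) + (3/16)·log₂(3/16) + (5/8)·log₂(5/8)]
  = 0.2500 + 0.2500 + 0.2500 + 0.4528 + 0.4238
  = 1.6266 bits

I(A;B) = H(A) + H(B) - H(A,B)
  = 0.8684 + 0.8960 - 1.6266
  = 0.1378 bits

min(H(A), H(B)) = min(0.8684, 0.8960) = 0.8684 bits
Since 0.1378 ≤ 0.8684, the bound is satisfied ✓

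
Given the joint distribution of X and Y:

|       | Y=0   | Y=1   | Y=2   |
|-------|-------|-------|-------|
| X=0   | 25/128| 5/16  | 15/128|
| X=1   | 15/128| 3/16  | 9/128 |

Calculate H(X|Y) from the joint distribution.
Marginal P(Y) (column sums):
  P(Y=0) = 25/128 + 15/128 = 5/16
  P(Y=1) = 5/16 + 3/16 = 1/2
  P(Y=2) = 15/128 + 9/128 = 3/16

H(X|Y) = -Σ P(X,Y)·log₂ P(X|Y), where P(X|Y) = P(X,Y) / P(Y)
  (X=0,Y=0): P(X|Y) = (25/128)/(5/16) = 5/8;  -(25/128)·log₂(5/8) = 0.1324
  (X=0,Y=1): P(X|Y) = (5/16)/(1/2) = 5/8;  -(5/16)·log₂(5/8) = 0.2119
  (X=0,Y=2): P(X|Y) = (15/128)/(3/16) = 5/8;  -(15/128)·log₂(5/8) = 0.0795
  (X=1,Y=0): P(X|Y) = (15/128)/(5/16) = 3/8;  -(15/128)·log₂(3/8) = 0.1658
  (X=1,Y=1): P(X|Y) = (3/16)/(1/2) = 3/8;  -(3/16)·log₂(3/8) = 0.2653
  (X=1,Y=2): P(X|Y) = (9/128)/(3/16) = 3/8;  -(9/128)·log₂(3/8) = 0.0995
H(X|Y) = 0.1324 + 0.2119 + 0.0795 + 0.1658 + 0.2653 + 0.0995
  = 0.9544 bits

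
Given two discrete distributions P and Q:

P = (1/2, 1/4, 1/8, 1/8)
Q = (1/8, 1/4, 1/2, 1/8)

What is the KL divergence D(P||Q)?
D(P||Q) = Σ P(i) log₂(P(i)/Q(i))
  i=0: (1/2) × log₂((1/2)/(1/8)) = (1/2) × log₂(4) = 1.0000
  i=1: (1/4) × log₂((1/4)/(1/4)) = (1/4) × log₂(1) = 0.0000
  i=2: (1/8) × log₂((1/8)/(1/2)) = (1/8) × log₂(1/4) = -0.2500
  i=3: (1/8) × log₂((1/8)/(1/8)) = (1/8) × log₂(1) = 0.0000
D(P||Q) = 1.0000 + 0.0000 - 0.2500 + 0.0000
  = 0.7500 bits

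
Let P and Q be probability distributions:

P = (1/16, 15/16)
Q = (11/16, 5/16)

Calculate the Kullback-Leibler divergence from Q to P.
D(P||Q) = Σ P(i) log₂(P(i)/Q(i))
  i=0: (1/16) × log₂((1/16)/(11/16)) = (1/16) × log₂(1/11) = -0.2162
  i=1: (15/16) × log₂((15/16)/(5/16)) = (15/16) × log₂(3) = 1.4859
D(P||Q) = -0.2162 + 1.4859
  = 1.2697 bits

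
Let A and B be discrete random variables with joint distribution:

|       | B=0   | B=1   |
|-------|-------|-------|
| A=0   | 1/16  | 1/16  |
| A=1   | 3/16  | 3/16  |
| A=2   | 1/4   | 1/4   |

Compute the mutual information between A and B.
Marginal P(A) (row sums):
  P(A=0) = 1/16 + 1/16 = 1/8
  P(A=1) = 3/16 + 3/16 = 3/8
  P(A=2) = 1/4 + 1/4 = 1/2
Marginal P(B) (column sums):
  P(B=0) = 1/16 + 3/16 + 1/4 = 1/2
  P(B=1) = 1/16 + 3/16 + 1/4 = 1/2

H(A) = -[(1/8)·log₂(1/8) + (3/8)·log₂(3/8) + (1/2)·log₂(1/2)]
  = 0.3750 + 0.5306 + 0.5000
  = 1.4056 bits
H(B) = -[(1/2)·log₂(1/2) + (1/2)·log₂(1/2)]
  = 0.5000 + 0.5000
  = 1.0000 bits
H(A,B) = -[(1/16)·log₂(1/16) + (1/16)·log₂(1/16) + (3/16)·log₂(3/16) + (3/16)·log₂(3/16) + (1/4)·log₂(1/4) + (1/4)·log₂(1/4)]
  = 0.2500 + 0.2500 + 0.4528 + 0.4528 + 0.5000 + 0.5000
  = 2.4056 bits

I(A;B) = H(A) + H(B) - H(A,B)
  = 1.4056 + 1.0000 - 2.4056
  = 0.0000 bits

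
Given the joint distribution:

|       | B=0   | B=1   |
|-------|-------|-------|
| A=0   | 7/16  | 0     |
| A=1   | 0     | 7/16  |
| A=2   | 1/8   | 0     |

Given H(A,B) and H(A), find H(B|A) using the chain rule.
From the chain rule: H(A,B) = H(A) + H(B|A)
Therefore: H(B|A) = H(A,B) - H(A)

H(A,B) = -[(7/16)·log₂(7/16) + (7/16)·log₂(7/16) + (1/8)·log₂(1/8)]
  = 0.5218 + 0.5218 + 0.3750
  = 1.4186 bits
Marginal P(A) (row sums):
  P(A=0) = 7/16 + 0 = 7/16
  P(A=1) = 0 + 7/16 = 7/16
  P(A=2) = 1/8 + 0 = 1/8
H(A) = -[(7/16)·log₂(7/16) + (7/16)·log₂(7/16) + (1/8)·log₂(1/8)]
  = 0.5218 + 0.5218 + 0.3750
  = 1.4186 bits

H(B|A) = 1.4186 - 1.4186 = 0.0000 bits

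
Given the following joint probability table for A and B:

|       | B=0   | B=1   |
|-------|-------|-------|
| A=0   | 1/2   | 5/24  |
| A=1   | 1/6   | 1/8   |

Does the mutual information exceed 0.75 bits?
Marginal P(A) (row sums):
  P(A=0) = 1/2 + 5/24 = 17/24
  P(A=1) = 1/6 + 1/8 = 7/24
Marginal P(B) (column sums):
  P(B=0) = 1/2 + 1/6 = 2/3
  P(B=1) = 5/24 + 1/8 = 1/3

H(A) = -[(17/24)·log₂(17/24) + (7/24)·log₂(7/24)]
  = 0.3524 + 0.5185
  = 0.8709 bits
H(B) = -[(2/3)·log₂(2/3) + (1/3)·log₂(1/3)]
  = 0.3900 + 0.5283
  = 0.9183 bits
H(A,B) = -[(1/2)·log₂(1/2) + (5/24)·log₂(5/24) + (1/6)·log₂(1/6) + (1/8)·log₂(1/8)]
  = 0.5000 + 0.4715 + 0.4308 + 0.3750
  = 1.7773 bits

I(A;B) = H(A) + H(B) - H(A,B)
  = 0.8709 + 0.9183 - 1.7773
  = 0.0119 bits

No. I(A;B) = 0.0119 bits, which is ≤ 0.75 bits.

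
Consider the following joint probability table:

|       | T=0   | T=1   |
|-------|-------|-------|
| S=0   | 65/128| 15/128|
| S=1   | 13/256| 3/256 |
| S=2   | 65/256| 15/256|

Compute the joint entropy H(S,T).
H(S,T) = -Σ P(S,T) log₂ P(S,T), summed over the non-zero cells:
H(S,T) = -[(65/128)·log₂(65/128) + (15/128)·log₂(15/128) + (13/256)·log₂(13/256) + (3/256)·log₂(3/256) + (65/256)·log₂(65/256) + (15/256)·log₂(15/256)]
  = 0.4965 + 0.3625 + 0.2183 + 0.0752 + 0.5021 + 0.2398
  = 1.8944 bits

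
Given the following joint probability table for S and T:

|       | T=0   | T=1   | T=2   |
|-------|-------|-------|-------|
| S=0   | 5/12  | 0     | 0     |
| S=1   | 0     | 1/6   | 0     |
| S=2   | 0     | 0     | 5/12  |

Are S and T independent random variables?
Marginal P(S) (row sums):
  P(S=0) = 5/12 + 0 + 0 = 5/12
  P(S=1) = 0 + 1/6 + 0 = 1/6
  P(S=2) = 0 + 0 + 5/12 = 5/12
Marginal P(T) (column sums):
  P(T=0) = 5/12 + 0 + 0 = 5/12
  P(T=1) = 0 + 1/6 + 0 = 1/6
  P(T=2) = 0 + 0 + 5/12 = 5/12

S and T are independent iff P(S=i,T=j) = P(S=i)·P(T=j) for every cell.
  P(S=0)·P(T=0) = 5/12 × 5/12 = 25/144, but P(S=0,T=0) = 5/12 ✗

No, S and T are not independent. Quantitatively, I(S;T) > 0:

H(S) = -[(5/12)·log₂(5/12) + (1/6)·log₂(1/6) + (5/12)·log₂(5/12)]
  = 0.5263 + 0.4308 + 0.5263
  = 1.4834 bits
H(T) = -[(5/12)·log₂(5/12) + (1/6)·log₂(1/6) + (5/12)·log₂(5/12)]
  = 0.5263 + 0.4308 + 0.5263
  = 1.4834 bits
H(S,T) = -[(5/12)·log₂(5/12) + (1/6)·log₂(1/6) + (5/12)·log₂(5/12)]
  = 0.5263 + 0.4308 + 0.5263
  = 1.4834 bits
I(S;T) = H(S) + H(T) - H(S,T) = 1.4834 + 1.4834 - 1.4834 = 1.4834 bits > 0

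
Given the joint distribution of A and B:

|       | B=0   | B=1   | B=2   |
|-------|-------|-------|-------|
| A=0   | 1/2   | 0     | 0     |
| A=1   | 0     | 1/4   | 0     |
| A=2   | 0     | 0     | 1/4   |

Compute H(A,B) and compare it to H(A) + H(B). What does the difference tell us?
Marginal P(A) (row sums):
  P(A=0) = 1/2 + 0 + 0 = 1/2
  P(A=1) = 0 + 1/4 + 0 = 1/4
  P(A=2) = 0 + 0 + 1/4 = 1/4
Marginal P(B) (column sums):
  P(B=0) = 1/2 + 0 + 0 = 1/2
  P(B=1) = 0 + 1/4 + 0 = 1/4
  P(B=2) = 0 + 0 + 1/4 = 1/4

H(A,B) = -[(1/2)·log₂(1/2) + (1/4)·log₂(1/4) + (1/4)·log₂(1/4)]
  = 0.5000 + 0.5000 + 0.5000
  = 1.5000 bits
H(A) = -[(1/2)·log₂(1/2) + (1/4)·log₂(1/4) + (1/4)·log₂(1/4)]
  = 0.5000 + 0.5000 + 0.5000
  = 1.5000 bits
H(B) = -[(1/2)·log₂(1/2) + (1/4)·log₂(1/4) + (1/4)·log₂(1/4)]
  = 0.5000 + 0.5000 + 0.5000
  = 1.5000 bits

H(A) + H(B) = 1.5000 + 1.5000 = 3.0000 bits
Difference: H(A) + H(B) - H(A,B) = 3.0000 - 1.5000 = 1.5000 bits = I(A;B)

The difference is the mutual information; it is positive here, so A and B are dependent (knowing one reduces uncertainty about the other by 1.5000 bits).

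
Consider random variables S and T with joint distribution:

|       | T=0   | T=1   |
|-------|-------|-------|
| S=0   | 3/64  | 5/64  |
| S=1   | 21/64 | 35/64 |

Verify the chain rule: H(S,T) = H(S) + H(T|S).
Left side:
H(S,T) = -[(3/64)·log₂(3/64) + (5/64)·log₂(5/64) + (21/64)·log₂(21/64) + (35/64)·log₂(35/64)]
  = 0.2070 + 0.2873 + 0.5275 + 0.4762
  = 1.4980 bits

Right side:
Marginal P(S) (row sums):
  P(S=0) = 3/64 + 5/64 = 1/8
  P(S=1) = 21/64 + 35/64 = 7/8
H(S) = -[(1/8)·log₂(1/8) + (7/8)·log₂(7/8)]
  = 0.3750 + 0.1686
  = 0.5436 bits
H(T|S) = -Σ P(S,T)·log₂ P(T|S), where P(T|S) = P(S,T) / P(S)
  (S=0,T=0): P(T|S) = (3/64)/(1/8) = 3/8;  -(3/64)·log₂(3/8) = 0.0663
  (S=0,T=1): P(T|S) = (5/64)/(1/8) = 5/8;  -(5/64)·log₂(5/8) = 0.0530
  (S=1,T=0): P(T|S) = (21/64)/(7/8) = 3/8;  -(21/64)·log₂(3/8) = 0.4643
  (S=1,T=1): P(T|S) = (35/64)/(7/8) = 5/8;  -(35/64)·log₂(5/8) = 0.3708
H(T|S) = 0.0663 + 0.0530 + 0.4643 + 0.3708
  = 0.9544 bits
H(S) + H(T|S) = 0.5436 + 0.9544 = 1.4980 bits

Both sides equal 1.4980 bits, so the chain rule holds ✓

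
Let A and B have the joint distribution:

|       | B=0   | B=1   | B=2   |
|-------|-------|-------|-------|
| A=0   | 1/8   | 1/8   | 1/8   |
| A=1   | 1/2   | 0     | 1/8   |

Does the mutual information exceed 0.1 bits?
Marginal P(A) (row sums):
  P(A=0) = 1/8 + 1/8 + 1/8 = 3/8
  P(A=1) = 1/2 + 0 + 1/8 = 5/8
Marginal P(B) (column sums):
  P(B=0) = 1/8 + 1/2 = 5/8
  P(B=1) = 1/8 + 0 = 1/8
  P(B=2) = 1/8 + 1/8 = 1/4

H(A) = -[(3/8)·log₂(3/8) + (5/8)·log₂(5/8)]
  = 0.5306 + 0.4238
  = 0.9544 bits
H(B) = -[(5/8)·log₂(5/8) + (1/8)·log₂(1/8) + (1/4)·log₂(1/4)]
  = 0.4238 + 0.3750 + 0.5000
  = 1.2988 bits
H(A,B) = -[(1/8)·log₂(1/8) + (1/8)·log₂(1/8) + (1/8)·log₂(1/8) + (1/2)·log₂(1/2) + (1/8)·log₂(1/8)]
  = 0.3750 + 0.3750 + 0.3750 + 0.5000 + 0.3750
  = 2.0000 bits

I(A;B) = H(A) + H(B) - H(A,B)
  = 0.9544 + 1.2988 - 2.0000
  = 0.2532 bits

Yes. I(A;B) = 0.2532 bits, which is > 0.1 bits.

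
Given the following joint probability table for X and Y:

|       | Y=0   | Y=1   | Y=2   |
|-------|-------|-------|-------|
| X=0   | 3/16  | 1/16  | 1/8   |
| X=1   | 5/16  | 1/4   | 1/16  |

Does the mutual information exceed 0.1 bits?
Marginal P(X) (row sums):
  P(X=0) = 3/16 + 1/16 + 1/8 = 3/8
  P(X=1) = 5/16 + 1/4 + 1/16 = 5/8
Marginal P(Y) (column sums):
  P(Y=0) = 3/16 + 5/16 = 1/2
  P(Y=1) = 1/16 + 1/4 = 5/16
  P(Y=2) = 1/8 + 1/16 = 3/16

H(X) = -[(3/8)·log₂(3/8) + (5/8)·log₂(5/8)]
  = 0.5306 + 0.4238
  = 0.9544 bits
H(Y) = -[(1/2)·log₂(1/2) + (5/16)·log₂(5/16) + (3/16)·log₂(3/16)]
  = 0.5000 + 0.5244 + 0.4528
  = 1.4772 bits
H(X,Y) = -[(3/16)·log₂(3/16) + (1/16)·log₂(1/16) + (1/8)·log₂(1/8) + (5/16)·log₂(5/16) + (1/4)·log₂(1/4) + (1/16)·log₂(1/16)]
  = 0.4528 + 0.2500 + 0.3750 + 0.5244 + 0.5000 + 0.2500
  = 2.3522 bits

I(X;Y) = H(X) + H(Y) - H(X,Y)
  = 0.9544 + 1.4772 - 2.3522
  = 0.0794 bits

No. I(X;Y) = 0.0794 bits, which is ≤ 0.1 bits.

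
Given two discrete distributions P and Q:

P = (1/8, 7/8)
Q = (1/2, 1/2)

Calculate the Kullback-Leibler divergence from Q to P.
D(P||Q) = Σ P(i) log₂(P(i)/Q(i))
  i=0: (1/8) × log₂((1/8)/(1/2)) = (1/8) × log₂(1/4) = -0.2500
  i=1: (7/8) × log₂((7/8)/(1/2)) = (7/8) × log₂(7/4) = 0.7064
D(P||Q) = -0.2500 + 0.7064
  = 0.4564 bits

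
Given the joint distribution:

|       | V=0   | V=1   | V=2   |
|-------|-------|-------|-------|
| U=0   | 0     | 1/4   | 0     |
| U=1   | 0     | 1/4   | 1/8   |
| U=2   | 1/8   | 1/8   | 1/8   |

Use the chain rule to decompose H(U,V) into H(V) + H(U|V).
By the chain rule: H(U,V) = H(V) + H(U|V)

Marginal P(V) (column sums):
  P(V=0) = 0 + 0 + 1/8 = 1/8
  P(V=1) = 1/4 + 1/4 + 1/8 = 5/8
  P(V=2) = 0 + 1/8 + 1/8 = 1/4
H(V) = -[(1/8)·log₂(1/8) + (5/8)·log₂(5/8) + (1/4)·log₂(1/4)]
  = 0.3750 + 0.4238 + 0.5000
  = 1.2988 bits
H(U|V) = -Σ P(U,V)·log₂ P(U|V), where P(U|V) = P(U,V) / P(V)
  (cells with P(U,V) = 0 contribute 0)
  (U=0,V=1): P(U|V) = (1/4)/(5/8) = 2/5;  -(1/4)·log₂(2/5) = 0.3305
  (U=1,V=1): P(U|V) = (1/4)/(5/8) = 2/5;  -(1/4)·log₂(2/5) = 0.3305
  (U=1,V=2): P(U|V) = (1/8)/(1/4) = 1/2;  -(1/8)·log₂(1/2) = 0.1250
  (U=2,V=0): P(U|V) = (1/8)/(1/8) = 1;  -(1/8)·log₂(1) = 0.0000
  (U=2,V=1): P(U|V) = (1/8)/(5/8) = 1/5;  -(1/8)·log₂(1/5) = 0.2902
  (U=2,V=2): P(U|V) = (1/8)/(1/4) = 1/2;  -(1/8)·log₂(1/2) = 0.1250
H(U|V) = 0.3305 + 0.3305 + 0.1250 + 0.0000 + 0.2902 + 0.1250
  = 1.2012 bits

H(U,V) = H(V) + H(U|V) = 1.2988 + 1.2012 = 2.5000 bits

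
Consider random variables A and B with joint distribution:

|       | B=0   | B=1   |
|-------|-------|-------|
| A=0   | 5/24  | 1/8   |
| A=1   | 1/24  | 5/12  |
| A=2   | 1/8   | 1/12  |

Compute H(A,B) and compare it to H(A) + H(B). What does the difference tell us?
Marginal P(A) (row sums):
  P(A=0) = 5/24 + 1/8 = 1/3
  P(A=1) = 1/24 + 5/12 = 11/24
  P(A=2) = 1/8 + 1/12 = 5/24
Marginal P(B) (column sums):
  P(B=0) = 5/24 + 1/24 + 1/8 = 3/8
  P(B=1) = 1/8 + 5/12 + 1/12 = 5/8

H(A,B) = -[(5/24)·log₂(5/24) + (1/8)·log₂(1/8) + (1/24)·log₂(1/24) + (5/12)·log₂(5/12) + (1/8)·log₂(1/8) + (1/12)·log₂(1/12)]
  = 0.4715 + 0.3750 + 0.1910 + 0.5263 + 0.3750 + 0.2987
  = 2.2375 bits
H(A) = -[(1/3)·log₂(1/3) + (11/24)·log₂(11/24) + (5/24)·log₂(5/24)]
  = 0.5283 + 0.5159 + 0.4715
  = 1.5157 bits
H(B) = -[(3/8)·log₂(3/8) + (5/8)·log₂(5/8)]
  = 0.5306 + 0.4238
  = 0.9544 bits

H(A) + H(B) = 1.5157 + 0.9544 = 2.4701 bits
Difference: H(A) + H(B) - H(A,B) = 2.4701 - 2.2375 = 0.2326 bits = I(A;B)

The difference is the mutual information; it is positive here, so A and B are dependent (knowing one reduces uncertainty about the other by 0.2326 bits).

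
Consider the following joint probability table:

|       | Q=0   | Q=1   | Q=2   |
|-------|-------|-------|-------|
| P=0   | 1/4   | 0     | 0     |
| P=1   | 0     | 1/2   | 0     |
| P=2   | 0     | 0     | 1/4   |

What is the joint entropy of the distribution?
H(P,Q) = -Σ P(P,Q) log₂ P(P,Q), summed over the non-zero cells:
H(P,Q) = -[(1/4)·log₂(1/4) + (1/2)·log₂(1/2) + (1/4)·log₂(1/4)]
  = 0.5000 + 0.5000 + 0.5000
  = 1.5000 bits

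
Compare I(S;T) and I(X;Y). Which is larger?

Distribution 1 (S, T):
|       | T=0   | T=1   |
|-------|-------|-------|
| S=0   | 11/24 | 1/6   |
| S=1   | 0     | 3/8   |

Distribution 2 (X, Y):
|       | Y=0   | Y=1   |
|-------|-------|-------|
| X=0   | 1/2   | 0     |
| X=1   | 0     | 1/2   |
Distribution 1 (S, T):
Marginal P(S) (row sums):
  P(S=0) = 11/24 + 1/6 = 5/8
  P(S=1) = 0 + 3/8 = 3/8
Marginal P(T) (column sums):
  P(T=0) = 11/24 + 0 = 11/24
  P(T=1) = 1/6 + 3/8 = 13/24

H(S) = -[(5/8)·log₂(5/8) + (3/8)·log₂(3/8)]
  = 0.4238 + 0.5306
  = 0.9544 bits
H(T) = -[(11/24)·log₂(11/24) + (13/24)·log₂(13/24)]
  = 0.5159 + 0.4791
  = 0.9950 bits
H(S,T) = -[(11/24)·log₂(11/24) + (1/6)·log₂(1/6) + (3/8)·log₂(3/8)]
  = 0.5159 + 0.4308 + 0.5306
  = 1.4773 bits

I(S;T) = H(S) + H(T) - H(S,T)
  = 0.9544 + 0.9950 - 1.4773
  = 0.4721 bits

Distribution 2 (X, Y):
Marginal P(X) (row sums):
  P(X=0) = 1/2 + 0 = 1/2
  P(X=1) = 0 + 1/2 = 1/2
Marginal P(Y) (column sums):
  P(Y=0) = 1/2 + 0 = 1/2
  P(Y=1) = 0 + 1/2 = 1/2

H(X) = -[(1/2)·log₂(1/2) + (1/2)·log₂(1/2)]
  = 0.5000 + 0.5000
  = 1.0000 bits
H(Y) = -[(1/2)·log₂(1/2) + (1/2)·log₂(1/2)]
  = 0.5000 + 0.5000
  = 1.0000 bits
H(X,Y) = -[(1/2)·log₂(1/2) + (1/2)·log₂(1/2)]
  = 0.5000 + 0.5000
  = 1.0000 bits

I(X;Y) = H(X) + H(Y) - H(X,Y)
  = 1.0000 + 1.0000 - 1.0000
  = 1.0000 bits

I(X;Y) = 1.0000 bits > I(S;T) = 0.4721 bits, so (X, Y) has the higher mutual information (stronger dependence).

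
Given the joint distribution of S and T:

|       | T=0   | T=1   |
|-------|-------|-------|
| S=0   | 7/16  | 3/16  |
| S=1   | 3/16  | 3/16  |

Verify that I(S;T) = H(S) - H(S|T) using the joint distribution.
Left side, from I(S;T) = H(S) + H(T) - H(S,T):
Marginal P(S) (row sums):
  P(S=0) = 7/16 + 3/16 = 5/8
  P(S=1) = 3/16 + 3/16 = 3/8
Marginal P(T) (column sums):
  P(T=0) = 7/16 + 3/16 = 5/8
  P(T=1) = 3/16 + 3/16 = 3/8

H(S) = -[(5/8)·log₂(5/8) + (3/8)·log₂(3/8)]
  = 0.4238 + 0.5306
  = 0.9544 bits
H(T) = -[(5/8)·log₂(5/8) + (3/8)·log₂(3/8)]
  = 0.4238 + 0.5306
  = 0.9544 bits
H(S,T) = -[(7/16)·log₂(7/16) + (3/16)·log₂(3/16) + (3/16)·log₂(3/16) + (3/16)·log₂(3/16)]
  = 0.5218 + 0.4528 + 0.4528 + 0.4528
  = 1.8802 bits

I(S;T) = H(S) + H(T) - H(S,T)
  = 0.9544 + 0.9544 - 1.8802
  = 0.0286 bits

Right side, with H(S|T) computed directly from the conditional probabilities:
H(S|T) = -Σ P(S,T)·log₂ P(S|T), where P(S|T) = P(S,T) / P(T)
  (S=0,T=0): P(S|T) = (7/16)/(5/8) = 7/10;  -(7/16)·log₂(7/10) = 0.2251
  (S=0,T=1): P(S|T) = (3/16)/(3/8) = 1/2;  -(3/16)·log₂(1/2) = 0.1875
  (S=1,T=0): P(S|T) = (3/16)/(5/8) = 3/10;  -(3/16)·log₂(3/10) = 0.3257
  (S=1,T=1): P(S|T) = (3/16)/(3/8) = 1/2;  -(3/16)·log₂(1/2) = 0.1875
H(S|T) = 0.2251 + 0.1875 + 0.3257 + 0.1875
  = 0.9258 bits
H(S) - H(S|T) = 0.9544 - 0.9258 = 0.0286 bits

Both sides equal 0.0286 bits, so I(S;T) = H(S) - H(S|T) ✓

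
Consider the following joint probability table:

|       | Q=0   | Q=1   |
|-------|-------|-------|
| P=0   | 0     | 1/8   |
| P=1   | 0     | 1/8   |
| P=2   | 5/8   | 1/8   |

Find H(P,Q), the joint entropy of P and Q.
H(P,Q) = -Σ P(P,Q) log₂ P(P,Q), summed over the non-zero cells:
H(P,Q) = -[(1/8)·log₂(1/8) + (1/8)·log₂(1/8) + (5/8)·log₂(5/8) + (1/8)·log₂(1/8)]
  = 0.3750 + 0.3750 + 0.4238 + 0.3750
  = 1.5488 bits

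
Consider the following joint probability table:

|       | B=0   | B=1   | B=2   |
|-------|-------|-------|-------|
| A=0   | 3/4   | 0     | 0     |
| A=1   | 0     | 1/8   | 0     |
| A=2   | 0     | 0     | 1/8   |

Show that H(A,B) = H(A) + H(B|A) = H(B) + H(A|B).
Marginal P(A) (row sums):
  P(A=0) = 3/4 + 0 + 0 = 3/4
  P(A=1) = 0 + 1/8 + 0 = 1/8
  P(A=2) = 0 + 0 + 1/8 = 1/8
Marginal P(B) (column sums):
  P(B=0) = 3/4 + 0 + 0 = 3/4
  P(B=1) = 0 + 1/8 + 0 = 1/8
  P(B=2) = 0 + 0 + 1/8 = 1/8

Decomposition 1: H(A) + H(B|A)
H(A) = -[(3/4)·log₂(3/4) + (1/8)·log₂(1/8) + (1/8)·log₂(1/8)]
  = 0.3113 + 0.3750 + 0.3750
  = 1.0613 bits
H(B|A) = -Σ P(A,B)·log₂ P(B|A), where P(B|A) = P(A,B) / P(A)
  (cells with P(A,B) = 0 contribute 0)
  (A=0,B=0): P(B|A) = (3/4)/(3/4) = 1;  -(3/4)·log₂(1) = 0.0000
  (A=1,B=1): P(B|A) = (1/8)/(1/8) = 1;  -(1/8)·log₂(1) = 0.0000
  (A=2,B=2): P(B|A) = (1/8)/(1/8) = 1;  -(1/8)·log₂(1) = 0.0000
H(B|A) = 0.0000 + 0.0000 + 0.0000
  = 0.0000 bits
H(A) + H(B|A) = 1.0613 + 0.0000 = 1.0613 bits

Decomposition 2: H(B) + H(A|B)
H(B) = -[(3/4)·log₂(3/4) + (1/8)·log₂(1/8) + (1/8)·log₂(1/8)]
  = 0.3113 + 0.3750 + 0.3750
  = 1.0613 bits
H(A|B) = -Σ P(A,B)·log₂ P(A|B), where P(A|B) = P(A,B) / P(B)
  (cells with P(A,B) = 0 contribute 0)
  (A=0,B=0): P(A|B) = (3/4)/(3/4) = 1;  -(3/4)·log₂(1) = 0.0000
  (A=1,B=1): P(A|B) = (1/8)/(1/8) = 1;  -(1/8)·log₂(1) = 0.0000
  (A=2,B=2): P(A|B) = (1/8)/(1/8) = 1;  -(1/8)·log₂(1) = 0.0000
H(A|B) = 0.0000 + 0.0000 + 0.0000
  = 0.0000 bits
H(B) + H(A|B) = 1.0613 + 0.0000 = 1.0613 bits

Direct computation of the joint entropy:
H(A,B) = -[(3/4)·log₂(3/4) + (1/8)·log₂(1/8) + (1/8)·log₂(1/8)]
  = 0.3113 + 0.3750 + 0.3750
  = 1.0613 bits

All three agree: H(A,B) = 1.0613 bits ✓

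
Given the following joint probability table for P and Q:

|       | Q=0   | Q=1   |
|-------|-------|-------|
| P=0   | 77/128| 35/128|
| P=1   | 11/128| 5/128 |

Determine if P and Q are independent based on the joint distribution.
Marginal P(P) (row sums):
  P(P=0) = 77/128 + 35/128 = 7/8
  P(P=1) = 11/128 + 5/128 = 1/8
Marginal P(Q) (column sums):
  P(Q=0) = 77/128 + 11/128 = 11/16
  P(Q=1) = 35/128 + 5/128 = 5/16

P and Q are independent iff P(P=i,Q=j) = P(P=i)·P(Q=j) for every cell.
  P(P=0)·P(Q=0) = 7/8 × 11/16 = 77/128 = P(P=0,Q=0) ✓
  P(P=0)·P(Q=1) = 7/8 × 5/16 = 35/128 = P(P=0,Q=1) ✓
  P(P=1)·P(Q=0) = 1/8 × 11/16 = 11/128 = P(P=1,Q=0) ✓
  P(P=1)·P(Q=1) = 1/8 × 5/16 = 5/128 = P(P=1,Q=1) ✓

Yes, P and Q are independent: every cell factors, so I(P;Q) = 0 bits.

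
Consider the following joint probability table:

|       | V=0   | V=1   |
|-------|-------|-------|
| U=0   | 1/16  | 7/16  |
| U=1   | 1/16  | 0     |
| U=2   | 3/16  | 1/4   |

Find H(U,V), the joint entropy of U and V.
H(U,V) = -Σ P(U,V) log₂ P(U,V), summed over the non-zero cells:
H(U,V) = -[(1/16)·log₂(1/16) + (7/16)·log₂(7/16) + (1/16)·log₂(1/16) + (3/16)·log₂(3/16) + (1/4)·log₂(1/4)]
  = 0.2500 + 0.5218 + 0.2500 + 0.4528 + 0.5000
  = 1.9746 bits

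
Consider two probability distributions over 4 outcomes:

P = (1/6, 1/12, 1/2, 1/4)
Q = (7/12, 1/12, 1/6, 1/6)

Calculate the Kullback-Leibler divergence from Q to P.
D(P||Q) = Σ P(i) log₂(P(i)/Q(i))
  i=0: (1/6) × log₂((1/6)/(7/12)) = (1/6) × log₂(2/7) = -0.3012
  i=1: (1/12) × log₂((1/12)/(1/12)) = (1/12) × log₂(1) = 0.0000
  i=2: (1/2) × log₂((1/2)/(1/6)) = (1/2) × log₂(3) = 0.7925
  i=3: (1/4) × log₂((1/4)/(1/6)) = (1/4) × log₂(3/2) = 0.1462
D(P||Q) = -0.3012 + 0.0000 + 0.7925 + 0.1462
  = 0.6375 bits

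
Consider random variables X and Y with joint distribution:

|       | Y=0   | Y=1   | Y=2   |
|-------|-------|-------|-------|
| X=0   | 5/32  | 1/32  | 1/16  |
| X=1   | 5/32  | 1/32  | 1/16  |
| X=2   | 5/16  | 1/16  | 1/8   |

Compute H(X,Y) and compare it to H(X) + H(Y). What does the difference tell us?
Marginal P(X) (row sums):
  P(X=0) = 5/32 + 1/32 + 1/16 = 1/4
  P(X=1) = 5/32 + 1/32 + 1/16 = 1/4
  P(X=2) = 5/16 + 1/16 + 1/8 = 1/2
Marginal P(Y) (column sums):
  P(Y=0) = 5/32 + 5/32 + 5/16 = 5/8
  P(Y=1) = 1/32 + 1/32 + 1/16 = 1/8
  P(Y=2) = 1/16 + 1/16 + 1/8 = 1/4

H(X,Y) = -[(5/32)·log₂(5/32) + (1/32)·log₂(1/32) + (1/16)·log₂(1/16) + (5/32)·log₂(5/32) + (1/32)·log₂(1/32) + (1/16)·log₂(1/16) + (5/16)·log₂(5/16) + (1/16)·log₂(1/16) + (1/8)·log₂(1/8)]
  = 0.4184 + 0.1563 + 0.2500 + 0.4184 + 0.1563 + 0.2500 + 0.5244 + 0.2500 + 0.3750
  = 2.7988 bits
H(X) = -[(1/4)·log₂(1/4) + (1/4)·log₂(1/4) + (1/2)·log₂(1/2)]
  = 0.5000 + 0.5000 + 0.5000
  = 1.5000 bits
H(Y) = -[(5/8)·log₂(5/8) + (1/8)·log₂(1/8) + (1/4)·log₂(1/4)]
  = 0.4238 + 0.3750 + 0.5000
  = 1.2988 bits

H(X) + H(Y) = 1.5000 + 1.2988 = 2.7988 bits
Difference: H(X) + H(Y) - H(X,Y) = 2.7988 - 2.7988 = 0.0000 bits = I(X;Y)

The difference is the mutual information; it is 0 here, so X and Y are independent (the joint entropy equals the sum of the marginal entropies).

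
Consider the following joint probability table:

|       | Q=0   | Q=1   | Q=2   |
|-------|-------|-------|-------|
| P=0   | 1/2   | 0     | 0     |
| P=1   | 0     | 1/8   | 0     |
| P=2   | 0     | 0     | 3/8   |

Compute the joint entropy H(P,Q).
H(P,Q) = -Σ P(P,Q) log₂ P(P,Q), summed over the non-zero cells:
H(P,Q) = -[(1/2)·log₂(1/2) + (1/8)·log₂(1/8) + (3/8)·log₂(3/8)]
  = 0.5000 + 0.3750 + 0.5306
  = 1.4056 bits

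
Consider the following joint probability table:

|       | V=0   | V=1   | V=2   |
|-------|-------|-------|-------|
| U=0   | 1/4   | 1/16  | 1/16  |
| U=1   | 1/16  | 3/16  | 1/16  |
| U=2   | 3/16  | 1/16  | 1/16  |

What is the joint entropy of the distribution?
H(U,V) = -Σ P(U,V) log₂ P(U,V), summed over the non-zero cells:
H(U,V) = -[(1/4)·log₂(1/4) + (1/16)·log₂(1/16) + (1/16)·log₂(1/16) + (1/16)·log₂(1/16) + (3/16)·log₂(3/16) + (1/16)·log₂(1/16) + (3/16)·log₂(3/16) + (1/16)·log₂(1/16) + (1/16)·log₂(1/16)]
  = 0.5000 + 0.2500 + 0.2500 + 0.2500 + 0.4528 + 0.2500 + 0.4528 + 0.2500 + 0.2500
  = 2.9056 bits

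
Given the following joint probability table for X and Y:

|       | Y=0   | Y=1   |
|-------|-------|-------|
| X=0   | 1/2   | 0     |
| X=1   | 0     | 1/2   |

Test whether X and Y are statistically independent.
Marginal P(X) (row sums):
  P(X=0) = 1/2 + 0 = 1/2
  P(X=1) = 0 + 1/2 = 1/2
Marginal P(Y) (column sums):
  P(Y=0) = 1/2 + 0 = 1/2
  P(Y=1) = 0 + 1/2 = 1/2

X and Y are independent iff P(X=i,Y=j) = P(X=i)·P(Y=j) for every cell.
  P(X=0)·P(Y=0) = 1/2 × 1/2 = 1/4, but P(X=0,Y=0) = 1/2 ✗

No, X and Y are not independent. Quantitatively, I(X;Y) > 0:

H(X) = -[(1/2)·log₂(1/2) + (1/2)·log₂(1/2)]
  = 0.5000 + 0.5000
  = 1.0000 bits
H(Y) = -[(1/2)·log₂(1/2) + (1/2)·log₂(1/2)]
  = 0.5000 + 0.5000
  = 1.0000 bits
H(X,Y) = -[(1/2)·log₂(1/2) + (1/2)·log₂(1/2)]
  = 0.5000 + 0.5000
  = 1.0000 bits
I(X;Y) = H(X) + H(Y) - H(X,Y) = 1.0000 + 1.0000 - 1.0000 = 1.0000 bits > 0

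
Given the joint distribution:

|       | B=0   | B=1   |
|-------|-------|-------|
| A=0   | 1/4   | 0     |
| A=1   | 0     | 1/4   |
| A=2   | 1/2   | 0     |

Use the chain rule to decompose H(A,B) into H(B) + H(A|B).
By the chain rule: H(A,B) = H(B) + H(A|B)

Marginal P(B) (column sums):
  P(B=0) = 1/4 + 0 + 1/2 = 3/4
  P(B=1) = 0 + 1/4 + 0 = 1/4
H(B) = -[(3/4)·log₂(3/4) + (1/4)·log₂(1/4)]
  = 0.3113 + 0.5000
  = 0.8113 bits
H(A|B) = -Σ P(A,B)·log₂ P(A|B), where P(A|B) = P(A,B) / P(B)
  (cells with P(A,B) = 0 contribute 0)
  (A=0,B=0): P(A|B) = (1/4)/(3/4) = 1/3;  -(1/4)·log₂(1/3) = 0.3962
  (A=1,B=1): P(A|B) = (1/4)/(1/4) = 1;  -(1/4)·log₂(1) = 0.0000
  (A=2,B=0): P(A|B) = (1/2)/(3/4) = 2/3;  -(1/2)·log₂(2/3) = 0.2925
H(A|B) = 0.3962 + 0.0000 + 0.2925
  = 0.6887 bits

H(A,B) = H(B) + H(A|B) = 0.8113 + 0.6887 = 1.5000 bits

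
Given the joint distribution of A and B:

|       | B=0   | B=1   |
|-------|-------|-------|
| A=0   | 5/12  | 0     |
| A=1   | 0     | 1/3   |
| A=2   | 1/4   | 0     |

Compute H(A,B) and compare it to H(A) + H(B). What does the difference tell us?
Marginal P(A) (row sums):
  P(A=0) = 5/12 + 0 = 5/12
  P(A=1) = 0 + 1/3 = 1/3
  P(A=2) = 1/4 + 0 = 1/4
Marginal P(B) (column sums):
  P(B=0) = 5/12 + 0 + 1/4 = 2/3
  P(B=1) = 0 + 1/3 + 0 = 1/3

H(A,B) = -[(5/12)·log₂(5/12) + (1/3)·log₂(1/3) + (1/4)·log₂(1/4)]
  = 0.5263 + 0.5283 + 0.5000
  = 1.5546 bits
H(A) = -[(5/12)·log₂(5/12) + (1/3)·log₂(1/3) + (1/4)·log₂(1/4)]
  = 0.5263 + 0.5283 + 0.5000
  = 1.5546 bits
H(B) = -[(2/3)·log₂(2/3) + (1/3)·log₂(1/3)]
  = 0.3900 + 0.5283
  = 0.9183 bits

H(A) + H(B) = 1.5546 + 0.9183 = 2.4729 bits
Difference: H(A) + H(B) - H(A,B) = 2.4729 - 1.5546 = 0.9183 bits = I(A;B)

The difference is the mutual information; it is positive here, so A and B are dependent (knowing one reduces uncertainty about the other by 0.9183 bits).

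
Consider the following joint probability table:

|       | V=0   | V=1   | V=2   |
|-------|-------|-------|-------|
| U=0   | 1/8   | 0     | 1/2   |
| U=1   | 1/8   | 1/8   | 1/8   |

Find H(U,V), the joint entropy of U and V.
H(U,V) = -Σ P(U,V) log₂ P(U,V), summed over the non-zero cells:
H(U,V) = -[(1/8)·log₂(1/8) + (1/2)·log₂(1/2) + (1/8)·log₂(1/8) + (1/8)·log₂(1/8) + (1/8)·log₂(1/8)]
  = 0.3750 + 0.5000 + 0.3750 + 0.3750 + 0.3750
  = 2.0000 bits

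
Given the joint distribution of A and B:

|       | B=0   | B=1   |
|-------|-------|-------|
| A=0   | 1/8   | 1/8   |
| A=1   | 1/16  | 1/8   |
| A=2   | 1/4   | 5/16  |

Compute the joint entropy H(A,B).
H(A,B) = -Σ P(A,B) log₂ P(A,B), summed over the non-zero cells:
H(A,B) = -[(1/8)·log₂(1/8) + (1/8)·log₂(1/8) + (1/16)·log₂(1/16) + (1/8)·log₂(1/8) + (1/4)·log₂(1/4) + (5/16)·log₂(5/16)]
  = 0.3750 + 0.3750 + 0.2500 + 0.3750 + 0.5000 + 0.5244
  = 2.3994 bits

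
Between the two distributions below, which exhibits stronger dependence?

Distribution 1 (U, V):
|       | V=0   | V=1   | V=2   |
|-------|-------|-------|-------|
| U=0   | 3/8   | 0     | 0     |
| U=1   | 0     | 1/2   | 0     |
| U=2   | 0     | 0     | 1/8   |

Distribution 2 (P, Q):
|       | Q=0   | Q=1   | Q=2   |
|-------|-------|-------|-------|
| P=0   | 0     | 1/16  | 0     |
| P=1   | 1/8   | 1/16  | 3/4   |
Distribution 1 (U, V):
Marginal P(U) (row sums):
  P(U=0) = 3/8 + 0 + 0 = 3/8
  P(U=1) = 0 + 1/2 + 0 = 1/2
  P(U=2) = 0 + 0 + 1/8 = 1/8
Marginal P(V) (column sums):
  P(V=0) = 3/8 + 0 + 0 = 3/8
  P(V=1) = 0 + 1/2 + 0 = 1/2
  P(V=2) = 0 + 0 + 1/8 = 1/8

H(U) = -[(3/8)·log₂(3/8) + (1/2)·log₂(1/2) + (1/8)·log₂(1/8)]
  = 0.5306 + 0.5000 + 0.3750
  = 1.4056 bits
H(V) = -[(3/8)·log₂(3/8) + (1/2)·log₂(1/2) + (1/8)·log₂(1/8)]
  = 0.5306 + 0.5000 + 0.3750
  = 1.4056 bits
H(U,V) = -[(3/8)·log₂(3/8) + (1/2)·log₂(1/2) + (1/8)·log₂(1/8)]
  = 0.5306 + 0.5000 + 0.3750
  = 1.4056 bits

I(U;V) = H(U) + H(V) - H(U,V)
  = 1.4056 + 1.4056 - 1.4056
  = 1.4056 bits

Distribution 2 (P, Q):
Marginal P(P) (row sums):
  P(P=0) = 0 + 1/16 + 0 = 1/16
  P(P=1) = 1/8 + 1/16 + 3/4 = 15/16
Marginal P(Q) (column sums):
  P(Q=0) = 0 + 1/8 = 1/8
  P(Q=1) = 1/16 + 1/16 = 1/8
  P(Q=2) = 0 + 3/4 = 3/4

H(P) = -[(1/16)·log₂(1/16) + (15/16)·log₂(15/16)]
  = 0.2500 + 0.0873
  = 0.3373 bits
H(Q) = -[(1/8)·log₂(1/8) + (1/8)·log₂(1/8) + (3/4)·log₂(3/4)]
  = 0.3750 + 0.3750 + 0.3113
  = 1.0613 bits
H(P,Q) = -[(1/16)·log₂(1/16) + (1/8)·log₂(1/8) + (1/16)·log₂(1/16) + (3/4)·log₂(3/4)]
  = 0.2500 + 0.3750 + 0.2500 + 0.3113
  = 1.1863 bits

I(P;Q) = H(P) + H(Q) - H(P,Q)
  = 0.3373 + 1.0613 - 1.1863
  = 0.2123 bits

I(U;V) = 1.4056 bits > I(P;Q) = 0.2123 bits, so (U, V) has the higher mutual information (stronger dependence).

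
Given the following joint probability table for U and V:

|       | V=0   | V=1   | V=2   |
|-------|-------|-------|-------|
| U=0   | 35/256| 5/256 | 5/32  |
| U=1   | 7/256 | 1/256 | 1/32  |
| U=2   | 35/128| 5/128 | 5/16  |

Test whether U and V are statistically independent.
Marginal P(U) (row sums):
  P(U=0) = 35/256 + 5/256 + 5/32 = 5/16
  P(U=1) = 7/256 + 1/256 + 1/32 = 1/16
  P(U=2) = 35/128 + 5/128 + 5/16 = 5/8
Marginal P(V) (column sums):
  P(V=0) = 35/256 + 7/256 + 35/128 = 7/16
  P(V=1) = 5/256 + 1/256 + 5/128 = 1/16
  P(V=2) = 5/32 + 1/32 + 5/16 = 1/2

U and V are independent iff P(U=i,V=j) = P(U=i)·P(V=j) for every cell.
  P(U=0)·P(V=0) = 5/16 × 7/16 = 35/256 = P(U=0,V=0) ✓
  P(U=0)·P(V=1) = 5/16 × 1/16 = 5/256 = P(U=0,V=1) ✓
  P(U=0)·P(V=2) = 5/16 × 1/2 = 5/32 = P(U=0,V=2) ✓
  P(U=1)·P(V=0) = 1/16 × 7/16 = 7/256 = P(U=1,V=0) ✓
  P(U=1)·P(V=1) = 1/16 × 1/16 = 1/256 = P(U=1,V=1) ✓
  P(U=1)·P(V=2) = 1/16 × 1/2 = 1/32 = P(U=1,V=2) ✓
  P(U=2)·P(V=0) = 5/8 × 7/16 = 35/128 = P(U=2,V=0) ✓
  P(U=2)·P(V=1) = 5/8 × 1/16 = 5/128 = P(U=2,V=1) ✓
  P(U=2)·P(V=2) = 5/8 × 1/2 = 5/16 = P(U=2,V=2) ✓

Yes, U and V are independent: every cell factors, so I(U;V) = 0 bits.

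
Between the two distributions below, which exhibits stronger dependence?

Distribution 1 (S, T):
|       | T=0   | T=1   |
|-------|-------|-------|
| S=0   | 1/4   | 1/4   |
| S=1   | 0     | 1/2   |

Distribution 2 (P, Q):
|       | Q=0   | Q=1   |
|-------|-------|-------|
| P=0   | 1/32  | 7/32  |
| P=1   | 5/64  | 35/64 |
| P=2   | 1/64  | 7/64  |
Distribution 1 (S, T):
Marginal P(S) (row sums):
  P(S=0) = 1/4 + 1/4 = 1/2
  P(S=1) = 0 + 1/2 = 1/2
Marginal P(T) (column sums):
  P(T=0) = 1/4 + 0 = 1/4
  P(T=1) = 1/4 + 1/2 = 3/4

H(S) = -[(1/2)·log₂(1/2) + (1/2)·log₂(1/2)]
  = 0.5000 + 0.5000
  = 1.0000 bits
H(T) = -[(1/4)·log₂(1/4) + (3/4)·log₂(3/4)]
  = 0.5000 + 0.3113
  = 0.8113 bits
H(S,T) = -[(1/4)·log₂(1/4) + (1/4)·log₂(1/4) + (1/2)·log₂(1/2)]
  = 0.5000 + 0.5000 + 0.5000
  = 1.5000 bits

I(S;T) = H(S) + H(T) - H(S,T)
  = 1.0000 + 0.8113 - 1.5000
  = 0.3113 bits

Distribution 2 (P, Q):
Marginal P(P) (row sums):
  P(P=0) = 1/32 + 7/32 = 1/4
  P(P=1) = 5/64 + 35/64 = 5/8
  P(P=2) = 1/64 + 7/64 = 1/8
Marginal P(Q) (column sums):
  P(Q=0) = 1/32 + 5/64 + 1/64 = 1/8
  P(Q=1) = 7/32 + 35/64 + 7/64 = 7/8

H(P) = -[(1/4)·log₂(1/4) + (5/8)·log₂(5/8) + (1/8)·log₂(1/8)]
  = 0.5000 + 0.4238 + 0.3750
  = 1.2988 bits
H(Q) = -[(1/8)·log₂(1/8) + (7/8)·log₂(7/8)]
  = 0.3750 + 0.1686
  = 0.5436 bits
H(P,Q) = -[(1/32)·log₂(1/32) + (7/32)·log₂(7/32) + (5/64)·log₂(5/64) + (35/64)·log₂(35/64) + (1/64)·log₂(1/64) + (7/64)·log₂(7/64)]
  = 0.1563 + 0.4796 + 0.2873 + 0.4762 + 0.0938 + 0.3492
  = 1.8424 bits

I(P;Q) = H(P) + H(Q) - H(P,Q)
  = 1.2988 + 0.5436 - 1.8424
  = 0.0000 bits

I(S;T) = 0.3113 bits > I(P;Q) = 0.0000 bits, so (S, T) has the higher mutual information (stronger dependence).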